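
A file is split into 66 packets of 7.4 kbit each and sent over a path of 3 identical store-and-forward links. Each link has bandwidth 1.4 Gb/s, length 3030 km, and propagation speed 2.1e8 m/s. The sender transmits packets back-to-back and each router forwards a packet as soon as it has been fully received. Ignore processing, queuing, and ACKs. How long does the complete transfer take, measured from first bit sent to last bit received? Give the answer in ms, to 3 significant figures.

Per-hop transmission t_tx = L/R = 7400/1400000000 = 0.00528571 ms.
Per-hop propagation t_prop = 3030000/210000000 = 14.4286 ms.
Pipeline fill: first packet needs 3·t_tx to clear all hops; remaining 65 packets each add one t_tx.
Total = (3+66-1)·t_tx + 3·t_prop = 68·0.00528571 + 3·14.4286 = 43.6 ms.

43.6 ms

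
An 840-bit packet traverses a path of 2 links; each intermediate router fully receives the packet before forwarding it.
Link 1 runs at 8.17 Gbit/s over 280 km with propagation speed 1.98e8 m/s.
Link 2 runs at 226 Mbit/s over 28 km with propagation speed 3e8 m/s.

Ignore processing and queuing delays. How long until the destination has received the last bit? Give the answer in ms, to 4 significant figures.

1.511 ms

Transmission delays (L/R per hop): 0.000102815, 0.00371681 ms; sum = 0.00381963 ms.
Propagation delays (d/s per hop): 1.41414, 0.0933333 ms; sum = 1.50747 ms.
End-to-end = 1.511 ms.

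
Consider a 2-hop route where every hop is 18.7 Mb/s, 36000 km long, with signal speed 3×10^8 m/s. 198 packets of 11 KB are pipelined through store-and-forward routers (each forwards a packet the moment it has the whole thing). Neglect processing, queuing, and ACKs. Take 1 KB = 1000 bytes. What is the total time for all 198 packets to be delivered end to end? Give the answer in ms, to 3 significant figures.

Per-hop transmission t_tx = L/R = 88000/18700000 = 4.70588 ms.
Per-hop propagation t_prop = 36000000/300000000 = 120 ms.
Pipeline fill: first packet needs 2·t_tx to clear all hops; remaining 197 packets each add one t_tx.
Total = (2+198-1)·t_tx + 2·t_prop = 199·4.70588 + 2·120 = 1180 ms.

1180 ms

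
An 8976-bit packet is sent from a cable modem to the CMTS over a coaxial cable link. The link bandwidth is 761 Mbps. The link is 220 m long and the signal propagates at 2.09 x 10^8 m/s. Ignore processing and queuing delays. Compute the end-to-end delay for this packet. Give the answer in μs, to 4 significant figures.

Transmission delay = L/R = 8976 / 761000000 = 11.795 μs.
Propagation delay = d/s = 220 m / 209000000 m/s = 1.05263 μs.
Total = 12.85 μs.

12.85 μs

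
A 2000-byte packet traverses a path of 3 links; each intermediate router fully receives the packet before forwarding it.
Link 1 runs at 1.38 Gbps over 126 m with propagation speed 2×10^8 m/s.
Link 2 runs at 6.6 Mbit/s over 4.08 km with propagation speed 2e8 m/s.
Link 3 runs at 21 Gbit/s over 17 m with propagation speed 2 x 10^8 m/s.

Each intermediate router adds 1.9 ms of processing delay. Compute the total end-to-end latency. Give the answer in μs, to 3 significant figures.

L = 2000 × 8 = 16000 bits.
Transmission delays (L/R per hop): 11.5942, 2424.24, 0.761905 μs; sum = 2436.6 μs.
Propagation delays (d/s per hop): 0.63, 20.4, 0.085 μs; sum = 21.115 μs.
Processing at 2 router(s): 2 × 1.9 ms = 3800 μs.
End-to-end = 6260 μs.

6260 μs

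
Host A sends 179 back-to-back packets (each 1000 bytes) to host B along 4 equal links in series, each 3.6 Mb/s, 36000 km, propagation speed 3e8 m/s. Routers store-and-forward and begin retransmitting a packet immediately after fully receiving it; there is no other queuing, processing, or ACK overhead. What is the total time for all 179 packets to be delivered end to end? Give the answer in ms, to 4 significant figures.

884.4 ms

Per-hop transmission t_tx = L/R = 8000/3600000 = 2.22222 ms.
Per-hop propagation t_prop = 36000000/300000000 = 120 ms.
Pipeline fill: first packet needs 4·t_tx to clear all hops; remaining 178 packets each add one t_tx.
Total = (4+179-1)·t_tx + 4·t_prop = 182·2.22222 + 4·120 = 884.4 ms.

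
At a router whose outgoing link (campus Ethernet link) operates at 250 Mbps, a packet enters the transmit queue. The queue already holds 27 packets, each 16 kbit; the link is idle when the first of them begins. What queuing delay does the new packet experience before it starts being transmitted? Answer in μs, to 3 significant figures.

1730 μs

Each queued packet: L/R = 16000/250000000 = 64 μs.
27 queued → 1728 μs.
Queuing delay = 1730 μs.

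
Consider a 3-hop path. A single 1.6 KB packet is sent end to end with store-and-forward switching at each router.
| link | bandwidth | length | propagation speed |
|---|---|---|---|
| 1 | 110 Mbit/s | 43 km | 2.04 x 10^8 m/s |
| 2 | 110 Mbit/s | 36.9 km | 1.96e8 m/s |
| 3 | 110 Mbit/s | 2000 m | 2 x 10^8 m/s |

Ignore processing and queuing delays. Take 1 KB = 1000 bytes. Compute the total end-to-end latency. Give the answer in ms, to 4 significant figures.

0.7581 ms

L = 12800 bits.
Transmission delay per hop = L/R = 12800/110000000 = 0.116364 ms; 3 hops → 0.349091 ms.
Propagation delays (d/s per hop): 0.210784, 0.188265, 0.01 ms; sum = 0.40905 ms.
End-to-end = 0.7581 ms.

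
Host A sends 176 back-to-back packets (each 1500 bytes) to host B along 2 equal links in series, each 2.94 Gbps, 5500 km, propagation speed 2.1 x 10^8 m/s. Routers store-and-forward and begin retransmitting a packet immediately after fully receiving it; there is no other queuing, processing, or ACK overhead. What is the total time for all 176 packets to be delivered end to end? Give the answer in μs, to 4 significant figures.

Per-hop transmission t_tx = L/R = 12000/2940000000 = 4.08163 μs.
Per-hop propagation t_prop = 5500000/210000000 = 26190.5 μs.
Pipeline fill: first packet needs 2·t_tx to clear all hops; remaining 175 packets each add one t_tx.
Total = (2+176-1)·t_tx + 2·t_prop = 177·4.08163 + 2·26190.5 = 53100 μs.

53100 μs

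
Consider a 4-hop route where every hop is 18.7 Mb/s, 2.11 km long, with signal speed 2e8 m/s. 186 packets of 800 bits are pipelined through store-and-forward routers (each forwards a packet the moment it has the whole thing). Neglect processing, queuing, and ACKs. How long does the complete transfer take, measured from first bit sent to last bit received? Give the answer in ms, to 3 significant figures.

8.13 ms

Per-hop transmission t_tx = L/R = 800/18700000 = 0.0427807 ms.
Per-hop propagation t_prop = 2110/200000000 = 0.01055 ms.
Pipeline fill: first packet needs 4·t_tx to clear all hops; remaining 185 packets each add one t_tx.
Total = (4+186-1)·t_tx + 4·t_prop = 189·0.0427807 + 4·0.01055 = 8.13 ms.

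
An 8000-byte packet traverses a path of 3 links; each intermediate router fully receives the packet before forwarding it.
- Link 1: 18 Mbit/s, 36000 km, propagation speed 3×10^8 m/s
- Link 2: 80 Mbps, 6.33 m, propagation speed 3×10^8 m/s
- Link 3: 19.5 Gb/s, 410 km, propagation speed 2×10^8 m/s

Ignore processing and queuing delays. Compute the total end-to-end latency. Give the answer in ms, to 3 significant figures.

L = 8000 × 8 = 64000 bits.
Transmission delays (L/R per hop): 3.55556, 0.8, 0.00328205 ms; sum = 4.35884 ms.
Propagation delays (d/s per hop): 120, 2.11e-05, 2.05 ms; sum = 122.05 ms.
End-to-end = 126 ms.

126 ms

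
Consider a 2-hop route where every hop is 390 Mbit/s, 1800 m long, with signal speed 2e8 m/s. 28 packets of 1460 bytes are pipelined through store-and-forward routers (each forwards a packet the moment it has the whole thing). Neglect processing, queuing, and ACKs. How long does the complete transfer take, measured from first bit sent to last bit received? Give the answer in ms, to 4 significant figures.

0.8865 ms

Per-hop transmission t_tx = L/R = 11680/390000000 = 0.0299487 ms.
Per-hop propagation t_prop = 1800/200000000 = 0.009 ms.
Pipeline fill: first packet needs 2·t_tx to clear all hops; remaining 27 packets each add one t_tx.
Total = (2+28-1)·t_tx + 2·t_prop = 29·0.0299487 + 2·0.009 = 0.8865 ms.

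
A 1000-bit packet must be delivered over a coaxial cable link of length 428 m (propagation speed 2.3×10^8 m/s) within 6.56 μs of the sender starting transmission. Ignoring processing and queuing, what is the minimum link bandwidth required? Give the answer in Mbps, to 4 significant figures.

212.8 Mbps

Propagation delay = 428 / 2.3e+08 = 1.86087 μs.
Transmission budget = 6.56 − 1.86087 = 4.69913 μs.
R ≥ L / t_tx = 1000 bits / 4.69913e-06 s = 212.8 Mbps.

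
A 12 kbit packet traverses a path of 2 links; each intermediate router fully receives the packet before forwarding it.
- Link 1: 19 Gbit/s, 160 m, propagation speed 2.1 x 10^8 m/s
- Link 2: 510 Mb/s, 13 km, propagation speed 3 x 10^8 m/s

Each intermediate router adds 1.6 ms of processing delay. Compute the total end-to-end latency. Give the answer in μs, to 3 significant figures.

L = 12000 bits.
Transmission delays (L/R per hop): 0.631579, 23.5294 μs; sum = 24.161 μs.
Propagation delays (d/s per hop): 0.761905, 43.3333 μs; sum = 44.0952 μs.
Processing at 1 router(s): 1 × 1.6 ms = 1600 μs.
End-to-end = 1670 μs.

1670 μs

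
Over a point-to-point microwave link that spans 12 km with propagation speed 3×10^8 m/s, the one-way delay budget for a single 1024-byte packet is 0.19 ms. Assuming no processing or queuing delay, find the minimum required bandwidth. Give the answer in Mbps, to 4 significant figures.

L = 8192 bits.
Propagation delay = 12000 / 300000000 = 0.04 ms.
Transmission budget = 0.19 − 0.04 = 0.15 ms.
R ≥ L / t_tx = 8192 bits / 0.00015 s = 54.61 Mbps.

54.61 Mbps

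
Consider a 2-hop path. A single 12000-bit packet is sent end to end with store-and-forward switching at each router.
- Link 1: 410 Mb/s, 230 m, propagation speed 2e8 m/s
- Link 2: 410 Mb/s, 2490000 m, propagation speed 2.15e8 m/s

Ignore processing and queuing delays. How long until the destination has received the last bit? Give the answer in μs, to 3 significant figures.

11600 μs

Transmission delay per hop = L/R = 12000/410000000 = 29.2683 μs; 2 hops → 58.5366 μs.
Propagation delays (d/s per hop): 1.15, 11581.4 μs; sum = 11582.5 μs.
End-to-end = 11600 μs.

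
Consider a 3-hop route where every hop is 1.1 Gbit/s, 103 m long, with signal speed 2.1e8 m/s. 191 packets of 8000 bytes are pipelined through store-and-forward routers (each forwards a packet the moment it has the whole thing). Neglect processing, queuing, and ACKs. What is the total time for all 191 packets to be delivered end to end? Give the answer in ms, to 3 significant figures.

Per-hop transmission t_tx = L/R = 64000/1100000000 = 0.0581818 ms.
Per-hop propagation t_prop = 103/210000000 = 0.000490476 ms.
Pipeline fill: first packet needs 3·t_tx to clear all hops; remaining 190 packets each add one t_tx.
Total = (3+191-1)·t_tx + 3·t_prop = 193·0.0581818 + 3·0.000490476 = 11.2 ms.

11.2 ms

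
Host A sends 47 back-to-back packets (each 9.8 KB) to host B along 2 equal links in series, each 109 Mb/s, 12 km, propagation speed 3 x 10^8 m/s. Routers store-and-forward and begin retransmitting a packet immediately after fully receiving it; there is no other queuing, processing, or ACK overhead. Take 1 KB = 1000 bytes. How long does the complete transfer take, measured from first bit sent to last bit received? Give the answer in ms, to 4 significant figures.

Per-hop transmission t_tx = L/R = 78400/109000000 = 0.719266 ms.
Per-hop propagation t_prop = 12000/300000000 = 0.04 ms.
Pipeline fill: first packet needs 2·t_tx to clear all hops; remaining 46 packets each add one t_tx.
Total = (2+47-1)·t_tx + 2·t_prop = 48·0.719266 + 2·0.04 = 34.60 ms.

34.60 ms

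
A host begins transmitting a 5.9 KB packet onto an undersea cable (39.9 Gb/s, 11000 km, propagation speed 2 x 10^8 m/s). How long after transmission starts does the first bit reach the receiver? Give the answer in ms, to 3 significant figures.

55.0 ms

First bit experiences only propagation delay: d/s = 11000000/200000000 = 55.0 ms.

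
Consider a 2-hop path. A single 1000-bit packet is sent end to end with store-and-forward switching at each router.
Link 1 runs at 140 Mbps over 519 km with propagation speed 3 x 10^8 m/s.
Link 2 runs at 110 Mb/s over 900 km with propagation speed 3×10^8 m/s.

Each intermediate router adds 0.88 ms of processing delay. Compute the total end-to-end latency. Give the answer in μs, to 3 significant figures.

5630 μs

Transmission delays (L/R per hop): 7.14286, 9.09091 μs; sum = 16.2338 μs.
Propagation delays (d/s per hop): 1730, 3000 μs; sum = 4730 μs.
Processing at 1 router(s): 1 × 0.88 ms = 880 μs.
End-to-end = 5630 μs.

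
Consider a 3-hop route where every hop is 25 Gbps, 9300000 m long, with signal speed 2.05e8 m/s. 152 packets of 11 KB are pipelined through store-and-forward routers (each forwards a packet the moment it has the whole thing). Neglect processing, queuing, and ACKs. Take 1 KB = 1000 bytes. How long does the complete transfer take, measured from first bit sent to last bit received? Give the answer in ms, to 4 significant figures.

136.6 ms

Per-hop transmission t_tx = L/R = 88000/25000000000 = 0.00352 ms.
Per-hop propagation t_prop = 9300000/2.05e+08 = 45.3659 ms.
Pipeline fill: first packet needs 3·t_tx to clear all hops; remaining 151 packets each add one t_tx.
Total = (3+152-1)·t_tx + 3·t_prop = 154·0.00352 + 3·45.3659 = 136.6 ms.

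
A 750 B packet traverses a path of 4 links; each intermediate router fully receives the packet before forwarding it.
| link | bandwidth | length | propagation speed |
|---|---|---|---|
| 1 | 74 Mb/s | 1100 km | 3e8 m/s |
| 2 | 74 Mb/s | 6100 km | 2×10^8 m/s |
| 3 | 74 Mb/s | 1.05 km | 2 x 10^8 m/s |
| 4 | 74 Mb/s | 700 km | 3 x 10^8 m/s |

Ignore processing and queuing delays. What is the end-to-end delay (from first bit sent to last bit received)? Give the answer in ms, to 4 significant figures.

L = 750 × 8 = 6000 bits.
Transmission delay per hop = L/R = 6000/74000000 = 0.0810811 ms; 4 hops → 0.324324 ms.
Propagation delays (d/s per hop): 3.66667, 30.5, 0.00525, 2.33333 ms; sum = 36.5053 ms.
End-to-end = 36.83 ms.

36.83 ms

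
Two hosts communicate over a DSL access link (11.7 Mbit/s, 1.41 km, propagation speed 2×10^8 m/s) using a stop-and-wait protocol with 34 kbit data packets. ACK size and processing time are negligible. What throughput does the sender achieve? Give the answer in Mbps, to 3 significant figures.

11.6 Mbps

t_tx = L/R = 34000/11700000 = 0.00290598 s.
t_prop = 1410/200000000 = 7.05e-06 s; RTT = 1.41e-05 s.
Cycle = t_tx + RTT = 0.00292008 s.
Throughput = L / cycle = 34000 / 0.00292008 = 11.6 Mbps.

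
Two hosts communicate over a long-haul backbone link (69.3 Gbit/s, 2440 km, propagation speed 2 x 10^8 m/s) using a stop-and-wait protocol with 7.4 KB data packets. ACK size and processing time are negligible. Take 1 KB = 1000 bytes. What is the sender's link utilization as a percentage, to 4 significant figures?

0.003501 %

t_tx = L/R = 59200/69300000000 = 8.54257e-07 s.
t_prop = 2440000/200000000 = 0.0122 s; RTT = 0.0244 s.
Cycle = t_tx + RTT = 0.0244009 s.
Utilization = t_tx / cycle = 8.54257e-07/0.0244009 = 0.003501 %.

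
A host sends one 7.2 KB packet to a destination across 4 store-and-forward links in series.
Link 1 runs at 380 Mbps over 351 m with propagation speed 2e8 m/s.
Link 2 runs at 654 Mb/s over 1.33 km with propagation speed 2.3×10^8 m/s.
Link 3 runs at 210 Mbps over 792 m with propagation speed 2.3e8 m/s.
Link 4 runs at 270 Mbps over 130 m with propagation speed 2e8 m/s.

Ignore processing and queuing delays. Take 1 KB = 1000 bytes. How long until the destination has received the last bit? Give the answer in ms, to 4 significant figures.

0.7389 ms

L = 57600 bits.
Transmission delays (L/R per hop): 0.151579, 0.0880734, 0.274286, 0.213333 ms; sum = 0.727271 ms.
Propagation delays (d/s per hop): 0.001755, 0.00578261, 0.00344348, 0.00065 ms; sum = 0.0116311 ms.
End-to-end = 0.7389 ms.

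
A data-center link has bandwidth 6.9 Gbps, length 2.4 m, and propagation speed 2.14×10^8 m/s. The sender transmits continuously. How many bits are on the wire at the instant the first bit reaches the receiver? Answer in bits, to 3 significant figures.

Propagation delay = 2.4 / 214000000 = 1.1215e-08 s.
BDP = R × t_prop = 6900000000 × 1.1215e-08 = 77.3832 bits.

77.4 bits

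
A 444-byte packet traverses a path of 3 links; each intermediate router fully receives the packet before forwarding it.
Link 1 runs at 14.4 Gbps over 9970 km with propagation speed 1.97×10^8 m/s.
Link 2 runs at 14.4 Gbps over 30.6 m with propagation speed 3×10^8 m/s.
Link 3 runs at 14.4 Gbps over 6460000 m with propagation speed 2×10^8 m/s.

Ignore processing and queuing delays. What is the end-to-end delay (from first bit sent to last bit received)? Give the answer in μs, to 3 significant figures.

L = 444 × 8 = 3552 bits.
Transmission delay per hop = L/R = 3552/14400000000 = 0.246667 μs; 3 hops → 0.74 μs.
Propagation delays (d/s per hop): 50609.1, 0.102, 32300 μs; sum = 82909.2 μs.
End-to-end = 82900 μs.

82900 μs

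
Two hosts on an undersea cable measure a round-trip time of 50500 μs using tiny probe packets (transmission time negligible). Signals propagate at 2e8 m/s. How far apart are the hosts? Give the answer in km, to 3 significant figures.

5050 km

One-way propagation = RTT/2 = 25250 μs.
d = s × t = 200000000 × 0.02525 = 5050 km.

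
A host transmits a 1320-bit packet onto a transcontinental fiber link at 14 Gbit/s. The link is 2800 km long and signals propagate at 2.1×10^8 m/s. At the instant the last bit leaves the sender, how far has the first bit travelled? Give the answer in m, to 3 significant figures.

t_tx = L/R = 1320/14000000000 = 9.42857e-08 s.
Distance = s × t_tx = 210000000 × 9.42857e-08 = 19.8 m.

19.8 m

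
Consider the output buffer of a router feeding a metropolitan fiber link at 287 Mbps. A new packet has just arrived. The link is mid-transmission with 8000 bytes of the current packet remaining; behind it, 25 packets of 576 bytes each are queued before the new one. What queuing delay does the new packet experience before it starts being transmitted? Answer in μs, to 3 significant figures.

Each queued packet: L/R = 4608/287000000 = 16.0557 μs.
25 queued → 401.394 μs.
Plus remaining 64000 bits of current packet: 222.997 μs.
Queuing delay = 624 μs.

624 μs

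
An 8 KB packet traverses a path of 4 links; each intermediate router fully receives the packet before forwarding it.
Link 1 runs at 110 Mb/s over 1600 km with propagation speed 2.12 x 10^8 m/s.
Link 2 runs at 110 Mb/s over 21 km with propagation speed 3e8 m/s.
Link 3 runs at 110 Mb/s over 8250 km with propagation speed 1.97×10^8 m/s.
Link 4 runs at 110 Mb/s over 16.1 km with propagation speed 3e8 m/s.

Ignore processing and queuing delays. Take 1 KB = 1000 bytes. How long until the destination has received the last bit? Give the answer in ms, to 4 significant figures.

51.88 ms

L = 64000 bits.
Transmission delay per hop = L/R = 64000/110000000 = 0.581818 ms; 4 hops → 2.32727 ms.
Propagation delays (d/s per hop): 7.54717, 0.07, 41.8782, 0.0536667 ms; sum = 49.549 ms.
End-to-end = 51.88 ms.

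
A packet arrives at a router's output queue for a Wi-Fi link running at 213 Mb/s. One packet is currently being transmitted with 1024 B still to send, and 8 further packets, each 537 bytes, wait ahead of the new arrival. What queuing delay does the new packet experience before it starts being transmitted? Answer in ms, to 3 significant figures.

0.200 ms

Each queued packet: L/R = 4296/213000000 = 0.020169 ms.
8 queued → 0.161352 ms.
Plus remaining 8192 bits of current packet: 0.0384601 ms.
Queuing delay = 0.200 ms.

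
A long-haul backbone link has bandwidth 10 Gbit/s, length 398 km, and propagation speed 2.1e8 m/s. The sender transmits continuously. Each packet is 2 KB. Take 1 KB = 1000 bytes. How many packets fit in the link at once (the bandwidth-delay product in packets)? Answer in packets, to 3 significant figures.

1180 packets

Propagation delay = 398000 / 210000000 = 0.00189524 s.
BDP = R × t_prop = 10000000000 × 0.00189524 = 18952400 bits.
In packets of 16000 bits: 1180 packets.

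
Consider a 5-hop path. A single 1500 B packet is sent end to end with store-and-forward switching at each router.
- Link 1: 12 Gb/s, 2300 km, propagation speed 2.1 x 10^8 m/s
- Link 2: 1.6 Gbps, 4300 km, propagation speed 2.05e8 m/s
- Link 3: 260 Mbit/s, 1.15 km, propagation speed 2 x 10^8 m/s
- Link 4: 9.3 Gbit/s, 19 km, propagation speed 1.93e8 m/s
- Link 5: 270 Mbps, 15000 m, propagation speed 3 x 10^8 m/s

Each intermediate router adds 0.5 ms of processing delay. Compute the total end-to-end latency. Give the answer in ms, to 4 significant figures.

L = 1500 × 8 = 12000 bits.
Transmission delays (L/R per hop): 0.001, 0.0075, 0.0461538, 0.00129032, 0.0444444 ms; sum = 0.100389 ms.
Propagation delays (d/s per hop): 10.9524, 20.9756, 0.00575, 0.0984456, 0.05 ms; sum = 32.0822 ms.
Processing at 4 router(s): 4 × 0.5 ms = 2 ms.
End-to-end = 34.18 ms.

34.18 ms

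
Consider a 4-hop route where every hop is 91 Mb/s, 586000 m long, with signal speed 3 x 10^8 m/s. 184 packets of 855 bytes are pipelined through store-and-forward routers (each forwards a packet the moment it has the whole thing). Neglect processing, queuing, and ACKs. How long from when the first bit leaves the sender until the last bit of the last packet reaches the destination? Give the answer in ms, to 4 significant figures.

Per-hop transmission t_tx = L/R = 6840/91000000 = 0.0751648 ms.
Per-hop propagation t_prop = 586000/300000000 = 1.95333 ms.
Pipeline fill: first packet needs 4·t_tx to clear all hops; remaining 183 packets each add one t_tx.
Total = (4+184-1)·t_tx + 4·t_prop = 187·0.0751648 + 4·1.95333 = 21.87 ms.

21.87 ms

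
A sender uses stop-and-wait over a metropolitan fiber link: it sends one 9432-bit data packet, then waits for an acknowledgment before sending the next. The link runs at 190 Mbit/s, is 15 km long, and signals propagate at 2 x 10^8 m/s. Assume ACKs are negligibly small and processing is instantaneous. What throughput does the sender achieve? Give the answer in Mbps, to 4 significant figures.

47.24 Mbps

t_tx = L/R = 9432/190000000 = 4.96421e-05 s.
t_prop = 15000/200000000 = 7.5e-05 s; RTT = 0.00015 s.
Cycle = t_tx + RTT = 0.000199642 s.
Throughput = L / cycle = 9432 / 0.000199642 = 47.24 Mbps.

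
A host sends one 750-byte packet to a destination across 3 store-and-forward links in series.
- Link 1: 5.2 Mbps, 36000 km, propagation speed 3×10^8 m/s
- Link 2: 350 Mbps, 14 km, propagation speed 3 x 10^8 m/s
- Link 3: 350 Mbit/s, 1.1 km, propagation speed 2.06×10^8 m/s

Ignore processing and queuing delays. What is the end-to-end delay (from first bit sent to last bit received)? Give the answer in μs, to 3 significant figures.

L = 750 × 8 = 6000 bits.
Transmission delays (L/R per hop): 1153.85, 17.1429, 17.1429 μs; sum = 1188.13 μs.
Propagation delays (d/s per hop): 120000, 46.6667, 5.33981 μs; sum = 120052 μs.
End-to-end = 121000 μs.

121000 μs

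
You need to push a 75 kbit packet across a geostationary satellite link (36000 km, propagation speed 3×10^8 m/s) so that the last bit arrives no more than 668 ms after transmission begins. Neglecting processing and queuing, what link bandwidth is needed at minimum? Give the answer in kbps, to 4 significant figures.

136.9 kbps

Propagation delay = 36000000 / 300000000 = 120 ms.
Transmission budget = 668 − 120 = 548 ms.
R ≥ L / t_tx = 75000 bits / 0.548 s = 136.9 kbps.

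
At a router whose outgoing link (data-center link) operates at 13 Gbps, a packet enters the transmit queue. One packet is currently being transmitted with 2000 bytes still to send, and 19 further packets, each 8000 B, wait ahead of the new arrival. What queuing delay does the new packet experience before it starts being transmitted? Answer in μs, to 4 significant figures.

94.77 μs

Each queued packet: L/R = 64000/13000000000 = 4.92308 μs.
19 queued → 93.5385 μs.
Plus remaining 16000 bits of current packet: 1.23077 μs.
Queuing delay = 94.77 μs.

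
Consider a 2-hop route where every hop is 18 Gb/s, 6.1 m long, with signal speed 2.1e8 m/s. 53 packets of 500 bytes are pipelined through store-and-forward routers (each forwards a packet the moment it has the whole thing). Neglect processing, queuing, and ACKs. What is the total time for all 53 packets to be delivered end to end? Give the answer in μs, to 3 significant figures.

12.1 μs

Per-hop transmission t_tx = L/R = 4000/18000000000 = 0.222222 μs.
Per-hop propagation t_prop = 6.1/210000000 = 0.0290476 μs.
Pipeline fill: first packet needs 2·t_tx to clear all hops; remaining 52 packets each add one t_tx.
Total = (2+53-1)·t_tx + 2·t_prop = 54·0.222222 + 2·0.0290476 = 12.1 μs.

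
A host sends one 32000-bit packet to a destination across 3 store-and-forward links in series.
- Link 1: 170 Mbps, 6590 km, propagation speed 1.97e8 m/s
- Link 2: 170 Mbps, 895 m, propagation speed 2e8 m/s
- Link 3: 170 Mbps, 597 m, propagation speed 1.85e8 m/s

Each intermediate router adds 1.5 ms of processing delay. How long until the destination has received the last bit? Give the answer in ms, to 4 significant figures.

Transmission delay per hop = L/R = 32000/170000000 = 0.188235 ms; 3 hops → 0.564706 ms.
Propagation delays (d/s per hop): 33.4518, 0.004475, 0.00322703 ms; sum = 33.4595 ms.
Processing at 2 router(s): 2 × 1.5 ms = 3 ms.
End-to-end = 37.02 ms.

37.02 ms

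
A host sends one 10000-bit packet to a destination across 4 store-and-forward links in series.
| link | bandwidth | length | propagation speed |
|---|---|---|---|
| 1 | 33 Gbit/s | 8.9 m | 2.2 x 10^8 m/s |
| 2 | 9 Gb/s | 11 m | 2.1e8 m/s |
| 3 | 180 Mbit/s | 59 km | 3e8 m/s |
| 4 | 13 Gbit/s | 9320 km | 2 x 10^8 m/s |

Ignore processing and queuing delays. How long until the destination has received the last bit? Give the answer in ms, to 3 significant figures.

46.9 ms

Transmission delays (L/R per hop): 0.00030303, 0.00111111, 0.0555556, 0.000769231 ms; sum = 0.0577389 ms.
Propagation delays (d/s per hop): 4.04545e-05, 5.2381e-05, 0.196667, 46.6 ms; sum = 46.7968 ms.
End-to-end = 46.9 ms.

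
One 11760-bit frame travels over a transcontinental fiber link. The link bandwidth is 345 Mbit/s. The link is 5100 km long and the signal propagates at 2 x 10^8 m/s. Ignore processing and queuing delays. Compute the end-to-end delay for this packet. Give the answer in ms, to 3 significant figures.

25.5 ms

Transmission delay = L/R = 11760 / 345000000 = 0.034087 ms.
Propagation delay = d/s = 5100000 m / 200000000 m/s = 25.5 ms.
Total = 25.5 ms.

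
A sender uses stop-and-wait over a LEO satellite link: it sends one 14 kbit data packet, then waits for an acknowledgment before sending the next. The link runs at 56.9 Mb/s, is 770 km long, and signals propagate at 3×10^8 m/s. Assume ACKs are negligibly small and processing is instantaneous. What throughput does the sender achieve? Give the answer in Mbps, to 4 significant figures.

2.603 Mbps

t_tx = L/R = 14000/56900000 = 0.000246046 s.
t_prop = 770000/300000000 = 0.00256667 s; RTT = 0.00513333 s.
Cycle = t_tx + RTT = 0.00537938 s.
Throughput = L / cycle = 14000 / 0.00537938 = 2.603 Mbps.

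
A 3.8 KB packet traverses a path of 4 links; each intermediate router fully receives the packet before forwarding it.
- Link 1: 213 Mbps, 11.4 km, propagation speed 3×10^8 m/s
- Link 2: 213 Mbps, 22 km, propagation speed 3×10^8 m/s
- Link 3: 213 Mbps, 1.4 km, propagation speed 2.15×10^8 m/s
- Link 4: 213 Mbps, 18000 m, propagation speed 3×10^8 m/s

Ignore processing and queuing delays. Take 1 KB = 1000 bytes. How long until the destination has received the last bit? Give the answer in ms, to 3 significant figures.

L = 30400 bits.
Transmission delay per hop = L/R = 30400/213000000 = 0.142723 ms; 4 hops → 0.570892 ms.
Propagation delays (d/s per hop): 0.038, 0.0733333, 0.00651163, 0.06 ms; sum = 0.177845 ms.
End-to-end = 0.749 ms.

0.749 ms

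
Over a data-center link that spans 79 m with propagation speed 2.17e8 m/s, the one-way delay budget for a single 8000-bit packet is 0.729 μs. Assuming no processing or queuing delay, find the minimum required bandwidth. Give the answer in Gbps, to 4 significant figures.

21.92 Gbps

Propagation delay = 79 / 217000000 = 0.364055 μs.
Transmission budget = 0.729 − 0.364055 = 0.364945 μs.
R ≥ L / t_tx = 8000 bits / 3.64945e-07 s = 21.92 Gbps.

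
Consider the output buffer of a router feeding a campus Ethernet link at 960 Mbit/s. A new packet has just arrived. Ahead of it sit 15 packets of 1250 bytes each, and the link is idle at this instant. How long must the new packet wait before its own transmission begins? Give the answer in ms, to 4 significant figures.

0.1563 ms

Each queued packet: L/R = 10000/960000000 = 0.0104167 ms.
15 queued → 0.15625 ms.
Queuing delay = 0.1563 ms.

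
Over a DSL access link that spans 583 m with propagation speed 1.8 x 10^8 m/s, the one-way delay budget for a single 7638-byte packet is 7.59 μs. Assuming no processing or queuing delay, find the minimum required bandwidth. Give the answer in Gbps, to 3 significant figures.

14.0 Gbps

L = 61104 bits.
Propagation delay = 583 / 180000000 = 3.23889 μs.
Transmission budget = 7.59 − 3.23889 = 4.35111 μs.
R ≥ L / t_tx = 61104 bits / 4.35111e-06 s = 14.0 Gbps.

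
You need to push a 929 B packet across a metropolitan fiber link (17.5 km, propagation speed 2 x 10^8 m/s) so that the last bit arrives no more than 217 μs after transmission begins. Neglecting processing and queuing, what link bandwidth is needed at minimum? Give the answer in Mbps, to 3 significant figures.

57.4 Mbps

L = 7432 bits.
Propagation delay = 17500 / 200000000 = 87.5 μs.
Transmission budget = 217 − 87.5 = 129.5 μs.
R ≥ L / t_tx = 7432 bits / 0.0001295 s = 57.4 Mbps.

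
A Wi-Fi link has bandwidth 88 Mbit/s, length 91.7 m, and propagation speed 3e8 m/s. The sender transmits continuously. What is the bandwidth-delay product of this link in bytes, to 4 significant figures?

Propagation delay = 91.7 / 300000000 = 3.05667e-07 s.
BDP = R × t_prop = 88000000 × 3.05667e-07 = 26.8987 bits.
In bytes: 26.8987/8 = 3.362 bytes.

3.362 bytes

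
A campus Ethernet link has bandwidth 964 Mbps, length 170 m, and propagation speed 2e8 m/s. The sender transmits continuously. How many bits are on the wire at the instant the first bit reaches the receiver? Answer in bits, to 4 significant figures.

819.4 bits

Propagation delay = 170 / 200000000 = 8.5e-07 s.
BDP = R × t_prop = 964000000 × 8.5e-07 = 819.4 bits.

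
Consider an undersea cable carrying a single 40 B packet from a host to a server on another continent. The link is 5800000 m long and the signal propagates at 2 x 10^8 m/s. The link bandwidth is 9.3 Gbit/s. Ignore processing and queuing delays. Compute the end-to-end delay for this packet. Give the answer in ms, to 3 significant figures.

29.0 ms

L = 40 × 8 = 320 bits.
Transmission delay = L/R = 320 / 9300000000 = 3.44086e-05 ms.
Propagation delay = d/s = 5800000 m / 200000000 m/s = 29 ms.
Total = 29.0 ms.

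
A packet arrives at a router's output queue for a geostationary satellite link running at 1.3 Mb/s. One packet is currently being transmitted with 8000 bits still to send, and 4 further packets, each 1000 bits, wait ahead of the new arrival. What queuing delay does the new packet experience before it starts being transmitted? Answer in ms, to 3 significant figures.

Each queued packet: L/R = 1000/1300000 = 0.769231 ms.
4 queued → 3.07692 ms.
Plus remaining 8000 bits of current packet: 6.15385 ms.
Queuing delay = 9.23 ms.

9.23 ms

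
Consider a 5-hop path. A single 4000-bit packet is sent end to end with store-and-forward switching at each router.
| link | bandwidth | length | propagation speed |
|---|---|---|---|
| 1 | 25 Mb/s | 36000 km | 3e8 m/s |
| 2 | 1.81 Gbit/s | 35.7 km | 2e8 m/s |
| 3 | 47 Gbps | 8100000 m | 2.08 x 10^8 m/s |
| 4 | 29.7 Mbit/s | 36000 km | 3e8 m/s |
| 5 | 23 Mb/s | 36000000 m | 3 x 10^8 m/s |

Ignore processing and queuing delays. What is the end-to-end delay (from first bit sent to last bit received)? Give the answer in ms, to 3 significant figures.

Transmission delays (L/R per hop): 0.16, 0.00220994, 8.51064e-05, 0.13468, 0.173913 ms; sum = 0.470888 ms.
Propagation delays (d/s per hop): 120, 0.1785, 38.9423, 120, 120 ms; sum = 399.121 ms.
End-to-end = 400 ms.

400 ms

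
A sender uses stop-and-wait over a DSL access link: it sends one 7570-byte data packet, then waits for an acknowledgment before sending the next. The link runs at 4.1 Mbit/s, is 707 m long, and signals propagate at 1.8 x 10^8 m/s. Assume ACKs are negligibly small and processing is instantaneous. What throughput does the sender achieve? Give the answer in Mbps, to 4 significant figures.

4.098 Mbps

t_tx = L/R = 60560/4.1e+06 = 0.0147707 s.
t_prop = 707/180000000 = 3.92778e-06 s; RTT = 7.85556e-06 s.
Cycle = t_tx + RTT = 0.0147786 s.
Throughput = L / cycle = 60560 / 0.0147786 = 4.098 Mbps.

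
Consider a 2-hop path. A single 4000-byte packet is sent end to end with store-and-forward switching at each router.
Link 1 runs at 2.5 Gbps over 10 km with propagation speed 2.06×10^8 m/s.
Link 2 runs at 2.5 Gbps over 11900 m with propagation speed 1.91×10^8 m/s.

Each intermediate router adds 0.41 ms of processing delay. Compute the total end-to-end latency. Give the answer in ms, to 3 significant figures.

0.546 ms

L = 4000 × 8 = 32000 bits.
Transmission delay per hop = L/R = 32000/2500000000 = 0.0128 ms; 2 hops → 0.0256 ms.
Propagation delays (d/s per hop): 0.0485437, 0.0623037 ms; sum = 0.110847 ms.
Processing at 1 router(s): 1 × 0.41 ms = 0.41 ms.
End-to-end = 0.546 ms.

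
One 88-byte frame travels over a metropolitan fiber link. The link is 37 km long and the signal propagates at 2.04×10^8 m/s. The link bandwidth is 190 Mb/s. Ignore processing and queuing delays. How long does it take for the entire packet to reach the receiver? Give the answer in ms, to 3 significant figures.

0.185 ms

L = 88 × 8 = 704 bits.
Transmission delay = L/R = 704 / 190000000 = 0.00370526 ms.
Propagation delay = d/s = 37000 m / 204000000 m/s = 0.181373 ms.
Total = 0.185 ms.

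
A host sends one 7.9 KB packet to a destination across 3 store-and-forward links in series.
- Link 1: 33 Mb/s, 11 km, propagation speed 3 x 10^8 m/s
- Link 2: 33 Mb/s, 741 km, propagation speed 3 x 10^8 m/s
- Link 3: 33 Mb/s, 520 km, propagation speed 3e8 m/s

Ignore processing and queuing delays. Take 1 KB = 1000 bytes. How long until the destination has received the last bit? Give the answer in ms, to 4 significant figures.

9.985 ms

L = 63200 bits.
Transmission delay per hop = L/R = 63200/33000000 = 1.91515 ms; 3 hops → 5.74545 ms.
Propagation delays (d/s per hop): 0.0366667, 2.47, 1.73333 ms; sum = 4.24 ms.
End-to-end = 9.985 ms.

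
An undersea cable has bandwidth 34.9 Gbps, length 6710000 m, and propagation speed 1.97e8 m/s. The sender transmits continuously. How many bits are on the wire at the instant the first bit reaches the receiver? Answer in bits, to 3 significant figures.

1190000000 bits

Propagation delay = 6710000 / 197000000 = 0.0340609 s.
BDP = R × t_prop = 34900000000 × 0.0340609 = 1188730000 bits.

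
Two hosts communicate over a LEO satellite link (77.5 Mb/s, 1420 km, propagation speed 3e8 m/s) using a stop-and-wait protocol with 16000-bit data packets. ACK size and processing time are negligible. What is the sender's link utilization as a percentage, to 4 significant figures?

2.134 %

t_tx = L/R = 16000/77500000 = 0.000206452 s.
t_prop = 1420000/300000000 = 0.00473333 s; RTT = 0.00946667 s.
Cycle = t_tx + RTT = 0.00967312 s.
Utilization = t_tx / cycle = 0.000206452/0.00967312 = 2.134 %.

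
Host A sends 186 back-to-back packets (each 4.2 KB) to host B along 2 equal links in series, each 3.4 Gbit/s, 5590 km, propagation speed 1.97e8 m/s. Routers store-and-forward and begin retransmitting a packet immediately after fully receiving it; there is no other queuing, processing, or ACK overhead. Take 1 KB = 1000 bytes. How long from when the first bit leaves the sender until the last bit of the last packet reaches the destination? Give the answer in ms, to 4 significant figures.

Per-hop transmission t_tx = L/R = 33600/3400000000 = 0.00988235 ms.
Per-hop propagation t_prop = 5590000/197000000 = 28.3756 ms.
Pipeline fill: first packet needs 2·t_tx to clear all hops; remaining 185 packets each add one t_tx.
Total = (2+186-1)·t_tx + 2·t_prop = 187·0.00988235 + 2·28.3756 = 58.60 ms.

58.60 ms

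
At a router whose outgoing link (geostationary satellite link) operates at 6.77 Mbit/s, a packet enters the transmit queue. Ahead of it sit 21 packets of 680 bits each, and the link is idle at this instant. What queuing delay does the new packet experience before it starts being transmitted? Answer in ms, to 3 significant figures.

2.11 ms

Each queued packet: L/R = 680/6770000 = 0.100443 ms.
21 queued → 2.10931 ms.
Queuing delay = 2.11 ms.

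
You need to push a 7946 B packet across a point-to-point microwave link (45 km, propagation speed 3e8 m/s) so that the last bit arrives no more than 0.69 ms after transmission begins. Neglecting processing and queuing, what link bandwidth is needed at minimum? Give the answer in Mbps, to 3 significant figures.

118 Mbps

L = 63568 bits.
Propagation delay = 45000 / 300000000 = 0.15 ms.
Transmission budget = 0.69 − 0.15 = 0.54 ms.
R ≥ L / t_tx = 63568 bits / 0.00054 s = 118 Mbps.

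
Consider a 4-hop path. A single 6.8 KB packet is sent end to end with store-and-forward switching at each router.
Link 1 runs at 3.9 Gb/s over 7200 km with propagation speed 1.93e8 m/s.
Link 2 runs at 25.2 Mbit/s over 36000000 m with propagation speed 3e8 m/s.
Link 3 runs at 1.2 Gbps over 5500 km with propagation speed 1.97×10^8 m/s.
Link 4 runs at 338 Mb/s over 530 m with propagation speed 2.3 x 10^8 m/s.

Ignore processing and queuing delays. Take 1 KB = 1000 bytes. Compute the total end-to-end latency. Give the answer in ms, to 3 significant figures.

L = 54400 bits.
Transmission delays (L/R per hop): 0.0139487, 2.15873, 0.0453333, 0.160947 ms; sum = 2.37896 ms.
Propagation delays (d/s per hop): 37.3057, 120, 27.9188, 0.00230435 ms; sum = 185.227 ms.
End-to-end = 188 ms.

188 ms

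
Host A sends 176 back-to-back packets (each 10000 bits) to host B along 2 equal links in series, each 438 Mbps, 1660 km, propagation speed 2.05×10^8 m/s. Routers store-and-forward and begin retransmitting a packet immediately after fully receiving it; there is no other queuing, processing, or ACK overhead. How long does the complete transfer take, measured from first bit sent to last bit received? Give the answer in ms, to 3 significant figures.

20.2 ms

Per-hop transmission t_tx = L/R = 10000/438000000 = 0.0228311 ms.
Per-hop propagation t_prop = 1660000/2.05e+08 = 8.09756 ms.
Pipeline fill: first packet needs 2·t_tx to clear all hops; remaining 175 packets each add one t_tx.
Total = (2+176-1)·t_tx + 2·t_prop = 177·0.0228311 + 2·8.09756 = 20.2 ms.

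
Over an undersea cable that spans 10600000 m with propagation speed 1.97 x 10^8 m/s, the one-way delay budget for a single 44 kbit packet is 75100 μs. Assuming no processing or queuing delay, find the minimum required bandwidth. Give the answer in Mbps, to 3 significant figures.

2.07 Mbps

Propagation delay = 10600000 / 197000000 = 53807.1 μs.
Transmission budget = 75100 − 53807.1 = 21292.9 μs.
R ≥ L / t_tx = 44000 bits / 0.0212929 s = 2.07 Mbps.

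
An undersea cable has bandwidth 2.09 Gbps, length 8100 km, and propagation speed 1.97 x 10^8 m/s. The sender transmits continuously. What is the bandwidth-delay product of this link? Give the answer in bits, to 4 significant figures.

Propagation delay = 8100000 / 197000000 = 0.0411168 s.
BDP = R × t_prop = 2.09e+09 × 0.0411168 = 85934000 bits.

85930000 bits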